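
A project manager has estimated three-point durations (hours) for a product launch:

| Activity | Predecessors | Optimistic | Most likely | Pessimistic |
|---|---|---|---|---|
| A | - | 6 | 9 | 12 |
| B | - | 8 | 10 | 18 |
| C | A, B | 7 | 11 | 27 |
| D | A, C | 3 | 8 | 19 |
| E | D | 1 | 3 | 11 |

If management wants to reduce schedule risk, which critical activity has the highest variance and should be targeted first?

C

te_A = (6 + 4·9 + 12)/6 = 54/6 = 9; σ²_A = ((12−6)/6)² = 1.000
te_B = (8 + 4·10 + 18)/6 = 66/6 = 11; σ²_B = ((18−8)/6)² = 2.778
te_C = (7 + 4·11 + 27)/6 = 78/6 = 13; σ²_C = ((27−7)/6)² = 11.111
te_D = (3 + 4·8 + 19)/6 = 54/6 = 9; σ²_D = ((19−3)/6)² = 7.111
te_E = (1 + 4·3 + 11)/6 = 24/6 = 4; σ²_E = ((11−1)/6)² = 2.778

Forward pass:
ES_A = 0; EF_A = 9
ES_B = 0; EF_B = 11
ES_C = max(EF_A=9, EF_B=11) = 11; EF_C = 11+13 = 24
ES_D = max(EF_A=9, EF_C=24) = 24; EF_D = 24+9 = 33
ES_E = 33; EF_E = 33+4 = 37
Expected project duration μ = 37 hours. Critical path: B → C → D → E.

Variances on critical path: σ²_B=2.778, σ²_C=11.111, σ²_D=7.111, σ²_E=2.778.
Largest is σ²_C = 11.111.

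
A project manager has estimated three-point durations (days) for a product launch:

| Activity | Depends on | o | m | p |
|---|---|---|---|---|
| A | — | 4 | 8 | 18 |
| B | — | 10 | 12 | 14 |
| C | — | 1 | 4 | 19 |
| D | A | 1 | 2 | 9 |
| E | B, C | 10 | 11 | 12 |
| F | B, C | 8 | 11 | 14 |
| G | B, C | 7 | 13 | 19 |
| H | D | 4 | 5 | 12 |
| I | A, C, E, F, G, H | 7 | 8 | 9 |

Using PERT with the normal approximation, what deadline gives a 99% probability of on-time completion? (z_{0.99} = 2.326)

38.0 days

te_A = (4 + 4·8 + 18)/6 = 54/6 = 9; σ²_A = ((18−4)/6)² = 5.444
te_B = (10 + 4·12 + 14)/6 = 72/6 = 12; σ²_B = ((14−10)/6)² = 0.444
te_C = (1 + 4·4 + 19)/6 = 36/6 = 6; σ²_C = ((19−1)/6)² = 9.000
te_D = (1 + 4·2 + 9)/6 = 18/6 = 3; σ²_D = ((9−1)/6)² = 1.778
te_E = (10 + 4·11 + 12)/6 = 66/6 = 11; σ²_E = ((12−10)/6)² = 0.111
te_F = (8 + 4·11 + 14)/6 = 66/6 = 11; σ²_F = ((14−8)/6)² = 1.000
te_G = (7 + 4·13 + 19)/6 = 78/6 = 13; σ²_G = ((19−7)/6)² = 4.000
te_H = (4 + 4·5 + 12)/6 = 36/6 = 6; σ²_H = ((12−4)/6)² = 1.778
te_I = (7 + 4·8 + 9)/6 = 48/6 = 8; σ²_I = ((9−7)/6)² = 0.111

Forward pass:
ES_A = 0; EF_A = 9
ES_B = 0; EF_B = 12
ES_C = 0; EF_C = 6
ES_D = 9; EF_D = 9+3 = 12
ES_E = max(EF_B=12, EF_C=6) = 12; EF_E = 12+11 = 23
ES_F = max(EF_B=12, EF_C=6) = 12; EF_F = 12+11 = 23
ES_G = max(EF_B=12, EF_C=6) = 12; EF_G = 12+13 = 25
ES_H = 12; EF_H = 12+6 = 18
ES_I = max(EF_A=9, EF_C=6, EF_E=23, EF_F=23, EF_G=25, EF_H=18) = 25; EF_I = 25+8 = 33
Expected project duration μ = 33 days. Critical path: B → G → I.

Variance along critical path = 0.444 + 4.000 + 0.111 = 4.556; σ = 2.134 days.
D = μ + z·σ = 33 + 2.326·2.134 = 38.0 days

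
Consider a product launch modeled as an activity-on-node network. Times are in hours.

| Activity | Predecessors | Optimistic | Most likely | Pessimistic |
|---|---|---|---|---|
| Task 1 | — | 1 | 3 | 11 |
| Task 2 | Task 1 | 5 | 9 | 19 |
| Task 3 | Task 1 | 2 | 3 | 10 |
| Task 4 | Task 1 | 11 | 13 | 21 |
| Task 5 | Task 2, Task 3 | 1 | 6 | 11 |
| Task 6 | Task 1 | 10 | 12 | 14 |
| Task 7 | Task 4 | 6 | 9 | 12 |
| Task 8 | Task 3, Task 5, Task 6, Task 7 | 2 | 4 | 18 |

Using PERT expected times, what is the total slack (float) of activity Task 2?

7 hours

te_Task 1 = (1 + 4·3 + 11)/6 = 24/6 = 4
te_Task 2 = (5 + 4·9 + 19)/6 = 60/6 = 10
te_Task 3 = (2 + 4·3 + 10)/6 = 24/6 = 4
te_Task 4 = (11 + 4·13 + 21)/6 = 84/6 = 14
te_Task 5 = (1 + 4·6 + 11)/6 = 36/6 = 6
te_Task 6 = (10 + 4·12 + 14)/6 = 72/6 = 12
te_Task 7 = (6 + 4·9 + 12)/6 = 54/6 = 9
te_Task 8 = (2 + 4·4 + 18)/6 = 36/6 = 6

Forward pass:
ES_Task 1 = 0; EF_Task 1 = 4
ES_Task 2 = 4; EF_Task 2 = 4+10 = 14
ES_Task 3 = 4; EF_Task 3 = 4+4 = 8
ES_Task 4 = 4; EF_Task 4 = 4+14 = 18
ES_Task 5 = max(EF_Task 2=14, EF_Task 3=8) = 14; EF_Task 5 = 14+6 = 20
ES_Task 6 = 4; EF_Task 6 = 4+12 = 16
ES_Task 7 = 18; EF_Task 7 = 18+9 = 27
ES_Task 8 = max(EF_Task 3=8, EF_Task 5=20, EF_Task 6=16, EF_Task 7=27) = 27; EF_Task 8 = 27+6 = 33
Expected project duration μ = 33 hours. Critical path: Task 1 → Task 4 → Task 7 → Task 8.

Backward pass:
LF_Task 8 = 33; LS_Task 8 = 33−6 = 27
LF_Task 7 = LS_Task 8 = 27; LS_Task 7 = 27−9 = 18
LF_Task 6 = LS_Task 8 = 27; LS_Task 6 = 27−12 = 15
LF_Task 5 = LS_Task 8 = 27; LS_Task 5 = 27−6 = 21
LF_Task 4 = LS_Task 7 = 18; LS_Task 4 = 18−14 = 4
LF_Task 3 = min(LS_Task 5=21, LS_Task 8=27) = 21; LS_Task 3 = 21−4 = 17
LF_Task 2 = LS_Task 5 = 21; LS_Task 2 = 21−10 = 11
LF_Task 1 = min(LS_Task 2=11, LS_Task 3=17, LS_Task 4=4, LS_Task 6=15) = 4; LS_Task 1 = 4−4 = 0
Slack_Task 2 = LS_Task 2 − ES_Task 2 = 11 − 4 = 7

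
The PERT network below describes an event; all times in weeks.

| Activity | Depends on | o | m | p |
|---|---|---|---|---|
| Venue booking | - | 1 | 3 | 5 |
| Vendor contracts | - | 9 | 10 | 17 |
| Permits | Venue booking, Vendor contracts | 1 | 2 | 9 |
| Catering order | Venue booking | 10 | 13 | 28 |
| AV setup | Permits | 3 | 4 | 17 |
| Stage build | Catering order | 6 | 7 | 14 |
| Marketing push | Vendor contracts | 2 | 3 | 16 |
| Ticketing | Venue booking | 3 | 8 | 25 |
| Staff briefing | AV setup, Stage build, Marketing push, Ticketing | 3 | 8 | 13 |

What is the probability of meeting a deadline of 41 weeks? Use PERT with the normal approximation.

0.969

te_Venue booking = (1 + 4·3 + 5)/6 = 18/6 = 3; σ²_Venue booking = ((5−1)/6)² = 0.444
te_Vendor contracts = (9 + 4·10 + 17)/6 = 66/6 = 11; σ²_Vendor contracts = ((17−9)/6)² = 1.778
te_Permits = (1 + 4·2 + 9)/6 = 18/6 = 3; σ²_Permits = ((9−1)/6)² = 1.778
te_Catering order = (10 + 4·13 + 28)/6 = 90/6 = 15; σ²_Catering order = ((28−10)/6)² = 9.000
te_AV setup = (3 + 4·4 + 17)/6 = 36/6 = 6; σ²_AV setup = ((17−3)/6)² = 5.444
te_Stage build = (6 + 4·7 + 14)/6 = 48/6 = 8; σ²_Stage build = ((14−6)/6)² = 1.778
te_Marketing push = (2 + 4·3 + 16)/6 = 30/6 = 5; σ²_Marketing push = ((16−2)/6)² = 5.444
te_Ticketing = (3 + 4·8 + 25)/6 = 60/6 = 10; σ²_Ticketing = ((25−3)/6)² = 13.444
te_Staff briefing = (3 + 4·8 + 13)/6 = 48/6 = 8; σ²_Staff briefing = ((13−3)/6)² = 2.778

Forward pass:
ES_Venue booking = 0; EF_Venue booking = 3
ES_Vendor contracts = 0; EF_Vendor contracts = 11
ES_Permits = max(EF_Venue booking=3, EF_Vendor contracts=11) = 11; EF_Permits = 11+3 = 14
ES_Catering order = 3; EF_Catering order = 3+15 = 18
ES_AV setup = 14; EF_AV setup = 14+6 = 20
ES_Stage build = 18; EF_Stage build = 18+8 = 26
ES_Marketing push = 11; EF_Marketing push = 11+5 = 16
ES_Ticketing = 3; EF_Ticketing = 3+10 = 13
ES_Staff briefing = max(EF_AV setup=20, EF_Stage build=26, EF_Marketing push=16, EF_Ticketing=13) = 26; EF_Staff briefing = 26+8 = 34
Expected project duration μ = 34 weeks. Critical path: Venue booking → Catering order → Stage build → Staff briefing.

Variance along critical path = 0.444 + 9.000 + 1.778 + 2.778 = 14.000; σ = √14.000 = 3.742 weeks.
Z = (41 − 34) / 3.742 = 1.871
P(T ≤ 41) = Φ(1.871) ≈ 0.969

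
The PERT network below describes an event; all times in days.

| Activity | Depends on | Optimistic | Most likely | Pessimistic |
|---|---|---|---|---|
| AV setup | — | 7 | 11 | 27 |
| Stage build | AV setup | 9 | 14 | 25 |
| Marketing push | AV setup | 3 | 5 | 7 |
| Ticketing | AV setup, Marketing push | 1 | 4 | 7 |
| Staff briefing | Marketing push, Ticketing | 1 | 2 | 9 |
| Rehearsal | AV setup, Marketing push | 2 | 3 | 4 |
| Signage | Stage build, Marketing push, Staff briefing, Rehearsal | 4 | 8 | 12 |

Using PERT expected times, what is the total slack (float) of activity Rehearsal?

te_AV setup = (7 + 4·11 + 27)/6 = 78/6 = 13
te_Stage build = (9 + 4·14 + 25)/6 = 90/6 = 15
te_Marketing push = (3 + 4·5 + 7)/6 = 30/6 = 5
te_Ticketing = (1 + 4·4 + 7)/6 = 24/6 = 4
te_Staff briefing = (1 + 4·2 + 9)/6 = 18/6 = 3
te_Rehearsal = (2 + 4·3 + 4)/6 = 18/6 = 3
te_Signage = (4 + 4·8 + 12)/6 = 48/6 = 8

Forward pass:
ES_AV setup = 0; EF_AV setup = 13
ES_Stage build = 13; EF_Stage build = 13+15 = 28
ES_Marketing push = 13; EF_Marketing push = 13+5 = 18
ES_Ticketing = max(EF_AV setup=13, EF_Marketing push=18) = 18; EF_Ticketing = 18+4 = 22
ES_Staff briefing = max(EF_Marketing push=18, EF_Ticketing=22) = 22; EF_Staff briefing = 22+3 = 25
ES_Rehearsal = max(EF_AV setup=13, EF_Marketing push=18) = 18; EF_Rehearsal = 18+3 = 21
ES_Signage = max(EF_Stage build=28, EF_Marketing push=18, EF_Staff briefing=25, EF_Rehearsal=21) = 28; EF_Signage = 28+8 = 36
Expected project duration μ = 36 days. Critical path: AV setup → Stage build → Signage.

Backward pass:
LF_Signage = 36; LS_Signage = 36−8 = 28
LF_Rehearsal = LS_Signage = 28; LS_Rehearsal = 28−3 = 25
LF_Staff briefing = LS_Signage = 28; LS_Staff briefing = 28−3 = 25
LF_Ticketing = LS_Staff briefing = 25; LS_Ticketing = 25−4 = 21
LF_Marketing push = min(LS_Ticketing=21, LS_Staff briefing=25, LS_Rehearsal=25, LS_Signage=28) = 21; LS_Marketing push = 21−5 = 16
LF_Stage build = LS_Signage = 28; LS_Stage build = 28−15 = 13
LF_AV setup = min(LS_Stage build=13, LS_Marketing push=16, LS_Ticketing=21, LS_Rehearsal=25) = 13; LS_AV setup = 13−13 = 0
Slack_Rehearsal = LS_Rehearsal − ES_Rehearsal = 25 − 18 = 7

7 days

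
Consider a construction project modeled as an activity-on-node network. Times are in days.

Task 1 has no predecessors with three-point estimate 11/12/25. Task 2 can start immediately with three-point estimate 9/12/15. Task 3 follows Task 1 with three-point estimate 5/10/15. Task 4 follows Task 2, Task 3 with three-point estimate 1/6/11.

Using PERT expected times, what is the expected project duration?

te_Task 1 = (11 + 4·12 + 25)/6 = 84/6 = 14
te_Task 2 = (9 + 4·12 + 15)/6 = 72/6 = 12
te_Task 3 = (5 + 4·10 + 15)/6 = 60/6 = 10
te_Task 4 = (1 + 4·6 + 11)/6 = 36/6 = 6

Forward pass:
ES_Task 1 = 0; EF_Task 1 = 14
ES_Task 2 = 0; EF_Task 2 = 12
ES_Task 3 = 14; EF_Task 3 = 14+10 = 24
ES_Task 4 = max(EF_Task 2=12, EF_Task 3=24) = 24; EF_Task 4 = 24+6 = 30
Expected project duration μ = 30 days. Critical path: Task 1 → Task 3 → Task 4.

30 days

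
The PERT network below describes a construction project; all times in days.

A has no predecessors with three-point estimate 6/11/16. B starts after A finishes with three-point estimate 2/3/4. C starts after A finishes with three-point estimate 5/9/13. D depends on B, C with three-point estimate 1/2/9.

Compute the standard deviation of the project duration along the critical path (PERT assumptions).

2.52 days

te_A = (6 + 4·11 + 16)/6 = 66/6 = 11; σ²_A = ((16−6)/6)² = 2.778
te_B = (2 + 4·3 + 4)/6 = 18/6 = 3; σ²_B = ((4−2)/6)² = 0.111
te_C = (5 + 4·9 + 13)/6 = 54/6 = 9; σ²_C = ((13−5)/6)² = 1.778
te_D = (1 + 4·2 + 9)/6 = 18/6 = 3; σ²_D = ((9−1)/6)² = 1.778

Forward pass:
ES_A = 0; EF_A = 11
ES_B = 11; EF_B = 11+3 = 14
ES_C = 11; EF_C = 11+9 = 20
ES_D = max(EF_B=14, EF_C=20) = 20; EF_D = 20+3 = 23
Expected project duration μ = 23 days. Critical path: A → C → D.

Variance along critical path = 2.778 + 1.778 + 1.778 = 6.333
σ = √6.333 = 2.517 days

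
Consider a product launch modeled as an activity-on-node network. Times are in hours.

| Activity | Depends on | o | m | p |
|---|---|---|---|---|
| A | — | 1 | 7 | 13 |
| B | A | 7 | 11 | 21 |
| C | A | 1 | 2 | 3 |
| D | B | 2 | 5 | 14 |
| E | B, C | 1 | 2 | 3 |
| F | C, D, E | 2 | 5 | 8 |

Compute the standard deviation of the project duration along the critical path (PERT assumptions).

3.80 hours

te_A = (1 + 4·7 + 13)/6 = 42/6 = 7; σ²_A = ((13−1)/6)² = 4.000
te_B = (7 + 4·11 + 21)/6 = 72/6 = 12; σ²_B = ((21−7)/6)² = 5.444
te_C = (1 + 4·2 + 3)/6 = 12/6 = 2; σ²_C = ((3−1)/6)² = 0.111
te_D = (2 + 4·5 + 14)/6 = 36/6 = 6; σ²_D = ((14−2)/6)² = 4.000
te_E = (1 + 4·2 + 3)/6 = 12/6 = 2; σ²_E = ((3−1)/6)² = 0.111
te_F = (2 + 4·5 + 8)/6 = 30/6 = 5; σ²_F = ((8−2)/6)² = 1.000

Forward pass:
ES_A = 0; EF_A = 7
ES_B = 7; EF_B = 7+12 = 19
ES_C = 7; EF_C = 7+2 = 9
ES_D = 19; EF_D = 19+6 = 25
ES_E = max(EF_B=19, EF_C=9) = 19; EF_E = 19+2 = 21
ES_F = max(EF_C=9, EF_D=25, EF_E=21) = 25; EF_F = 25+5 = 30
Expected project duration μ = 30 hours. Critical path: A → B → D → F.

Variance along critical path = 4.000 + 5.444 + 4.000 + 1.000 = 14.444
σ = √14.444 = 3.801 hours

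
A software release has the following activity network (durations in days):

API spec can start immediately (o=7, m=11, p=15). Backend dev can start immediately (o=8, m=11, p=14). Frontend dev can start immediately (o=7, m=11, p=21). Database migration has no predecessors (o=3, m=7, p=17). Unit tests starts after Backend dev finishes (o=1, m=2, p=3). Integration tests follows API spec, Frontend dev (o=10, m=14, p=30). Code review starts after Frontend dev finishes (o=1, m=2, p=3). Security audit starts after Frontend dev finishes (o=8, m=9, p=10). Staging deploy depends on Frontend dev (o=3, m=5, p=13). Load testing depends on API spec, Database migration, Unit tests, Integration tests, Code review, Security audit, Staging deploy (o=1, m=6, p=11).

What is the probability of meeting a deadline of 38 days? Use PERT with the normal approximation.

te_API spec = (7 + 4·11 + 15)/6 = 66/6 = 11; σ²_API spec = ((15−7)/6)² = 1.778
te_Backend dev = (8 + 4·11 + 14)/6 = 66/6 = 11; σ²_Backend dev = ((14−8)/6)² = 1.000
te_Frontend dev = (7 + 4·11 + 21)/6 = 72/6 = 12; σ²_Frontend dev = ((21−7)/6)² = 5.444
te_Database migration = (3 + 4·7 + 17)/6 = 48/6 = 8; σ²_Database migration = ((17−3)/6)² = 5.444
te_Unit tests = (1 + 4·2 + 3)/6 = 12/6 = 2; σ²_Unit tests = ((3−1)/6)² = 0.111
te_Integration tests = (10 + 4·14 + 30)/6 = 96/6 = 16; σ²_Integration tests = ((30−10)/6)² = 11.111
te_Code review = (1 + 4·2 + 3)/6 = 12/6 = 2; σ²_Code review = ((3−1)/6)² = 0.111
te_Security audit = (8 + 4·9 + 10)/6 = 54/6 = 9; σ²_Security audit = ((10−8)/6)² = 0.111
te_Staging deploy = (3 + 4·5 + 13)/6 = 36/6 = 6; σ²_Staging deploy = ((13−3)/6)² = 2.778
te_Load testing = (1 + 4·6 + 11)/6 = 36/6 = 6; σ²_Load testing = ((11−1)/6)² = 2.778

Forward pass:
ES_API spec = 0; EF_API spec = 11
ES_Backend dev = 0; EF_Backend dev = 11
ES_Frontend dev = 0; EF_Frontend dev = 12
ES_Database migration = 0; EF_Database migration = 8
ES_Unit tests = 11; EF_Unit tests = 11+2 = 13
ES_Integration tests = max(EF_API spec=11, EF_Frontend dev=12) = 12; EF_Integration tests = 12+16 = 28
ES_Code review = 12; EF_Code review = 12+2 = 14
ES_Security audit = 12; EF_Security audit = 12+9 = 21
ES_Staging deploy = 12; EF_Staging deploy = 12+6 = 18
ES_Load testing = max(EF_API spec=11, EF_Database migration=8, EF_Unit tests=13, EF_Integration tests=28, EF_Code review=14, EF_Security audit=21, EF_Staging deploy=18) = 28; EF_Load testing = 28+6 = 34
Expected project duration μ = 34 days. Critical path: Frontend dev → Integration tests → Load testing.

Variance along critical path = 5.444 + 11.111 + 2.778 = 19.333; σ = √19.333 = 4.397 days.
Z = (38 − 34) / 4.397 = 0.910
P(T ≤ 38) = Φ(0.910) ≈ 0.819

0.819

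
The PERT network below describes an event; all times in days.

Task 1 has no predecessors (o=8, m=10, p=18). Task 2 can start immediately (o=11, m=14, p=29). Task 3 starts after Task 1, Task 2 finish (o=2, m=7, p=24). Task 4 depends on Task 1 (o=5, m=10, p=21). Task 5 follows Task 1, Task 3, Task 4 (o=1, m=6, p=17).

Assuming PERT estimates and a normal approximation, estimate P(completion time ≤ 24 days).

0.071

te_Task 1 = (8 + 4·10 + 18)/6 = 66/6 = 11; σ²_Task 1 = ((18−8)/6)² = 2.778
te_Task 2 = (11 + 4·14 + 29)/6 = 96/6 = 16; σ²_Task 2 = ((29−11)/6)² = 9.000
te_Task 3 = (2 + 4·7 + 24)/6 = 54/6 = 9; σ²_Task 3 = ((24−2)/6)² = 13.444
te_Task 4 = (5 + 4·10 + 21)/6 = 66/6 = 11; σ²_Task 4 = ((21−5)/6)² = 7.111
te_Task 5 = (1 + 4·6 + 17)/6 = 42/6 = 7; σ²_Task 5 = ((17−1)/6)² = 7.111

Forward pass:
ES_Task 1 = 0; EF_Task 1 = 11
ES_Task 2 = 0; EF_Task 2 = 16
ES_Task 3 = max(EF_Task 1=11, EF_Task 2=16) = 16; EF_Task 3 = 16+9 = 25
ES_Task 4 = 11; EF_Task 4 = 11+11 = 22
ES_Task 5 = max(EF_Task 1=11, EF_Task 3=25, EF_Task 4=22) = 25; EF_Task 5 = 25+7 = 32
Expected project duration μ = 32 days. Critical path: Task 2 → Task 3 → Task 5.

Variance along critical path = 9.000 + 13.444 + 7.111 = 29.556; σ = √29.556 = 5.437 days.
Z = (24 − 32) / 5.437 = -1.472
P(T ≤ 24) = Φ(-1.472) ≈ 0.071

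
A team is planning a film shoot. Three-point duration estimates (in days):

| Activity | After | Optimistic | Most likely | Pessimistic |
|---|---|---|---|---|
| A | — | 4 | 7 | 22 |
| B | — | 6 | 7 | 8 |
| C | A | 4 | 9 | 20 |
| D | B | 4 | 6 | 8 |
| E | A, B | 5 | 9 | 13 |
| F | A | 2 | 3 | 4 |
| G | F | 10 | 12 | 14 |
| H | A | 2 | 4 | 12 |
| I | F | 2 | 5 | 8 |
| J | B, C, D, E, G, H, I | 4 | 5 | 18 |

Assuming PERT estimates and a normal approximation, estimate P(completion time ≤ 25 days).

te_A = (4 + 4·7 + 22)/6 = 54/6 = 9; σ²_A = ((22−4)/6)² = 9.000
te_B = (6 + 4·7 + 8)/6 = 42/6 = 7; σ²_B = ((8−6)/6)² = 0.111
te_C = (4 + 4·9 + 20)/6 = 60/6 = 10; σ²_C = ((20−4)/6)² = 7.111
te_D = (4 + 4·6 + 8)/6 = 36/6 = 6; σ²_D = ((8−4)/6)² = 0.444
te_E = (5 + 4·9 + 13)/6 = 54/6 = 9; σ²_E = ((13−5)/6)² = 1.778
te_F = (2 + 4·3 + 4)/6 = 18/6 = 3; σ²_F = ((4−2)/6)² = 0.111
te_G = (10 + 4·12 + 14)/6 = 72/6 = 12; σ²_G = ((14−10)/6)² = 0.444
te_H = (2 + 4·4 + 12)/6 = 30/6 = 5; σ²_H = ((12−2)/6)² = 2.778
te_I = (2 + 4·5 + 8)/6 = 30/6 = 5; σ²_I = ((8−2)/6)² = 1.000
te_J = (4 + 4·5 + 18)/6 = 42/6 = 7; σ²_J = ((18−4)/6)² = 5.444

Forward pass:
ES_A = 0; EF_A = 9
ES_B = 0; EF_B = 7
ES_C = 9; EF_C = 9+10 = 19
ES_D = 7; EF_D = 7+6 = 13
ES_E = max(EF_A=9, EF_B=7) = 9; EF_E = 9+9 = 18
ES_F = 9; EF_F = 9+3 = 12
ES_G = 12; EF_G = 12+12 = 24
ES_H = 9; EF_H = 9+5 = 14
ES_I = 12; EF_I = 12+5 = 17
ES_J = max(EF_B=7, EF_C=19, EF_D=13, EF_E=18, EF_G=24, EF_H=14, EF_I=17) = 24; EF_J = 24+7 = 31
Expected project duration μ = 31 days. Critical path: A → F → G → J.

Variance along critical path = 9.000 + 0.111 + 0.444 + 5.444 = 15.000; σ = √15.000 = 3.873 days.
Z = (25 − 31) / 3.873 = -1.549
P(T ≤ 25) = Φ(-1.549) ≈ 0.061

0.061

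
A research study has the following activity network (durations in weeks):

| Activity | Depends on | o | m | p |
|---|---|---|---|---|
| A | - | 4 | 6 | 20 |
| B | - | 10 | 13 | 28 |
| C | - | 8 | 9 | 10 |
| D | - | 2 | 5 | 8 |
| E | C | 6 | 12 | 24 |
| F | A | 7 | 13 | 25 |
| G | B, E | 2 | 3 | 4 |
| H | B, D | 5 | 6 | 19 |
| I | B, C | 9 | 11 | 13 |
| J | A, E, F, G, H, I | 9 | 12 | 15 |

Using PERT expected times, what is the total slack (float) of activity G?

1 weeks

te_A = (4 + 4·6 + 20)/6 = 48/6 = 8
te_B = (10 + 4·13 + 28)/6 = 90/6 = 15
te_C = (8 + 4·9 + 10)/6 = 54/6 = 9
te_D = (2 + 4·5 + 8)/6 = 30/6 = 5
te_E = (6 + 4·12 + 24)/6 = 78/6 = 13
te_F = (7 + 4·13 + 25)/6 = 84/6 = 14
te_G = (2 + 4·3 + 4)/6 = 18/6 = 3
te_H = (5 + 4·6 + 19)/6 = 48/6 = 8
te_I = (9 + 4·11 + 13)/6 = 66/6 = 11
te_J = (9 + 4·12 + 15)/6 = 72/6 = 12

Forward pass:
ES_A = 0; EF_A = 8
ES_B = 0; EF_B = 15
ES_C = 0; EF_C = 9
ES_D = 0; EF_D = 5
ES_E = 9; EF_E = 9+13 = 22
ES_F = 8; EF_F = 8+14 = 22
ES_G = max(EF_B=15, EF_E=22) = 22; EF_G = 22+3 = 25
ES_H = max(EF_B=15, EF_D=5) = 15; EF_H = 15+8 = 23
ES_I = max(EF_B=15, EF_C=9) = 15; EF_I = 15+11 = 26
ES_J = max(EF_A=8, EF_E=22, EF_F=22, EF_G=25, EF_H=23, EF_I=26) = 26; EF_J = 26+12 = 38
Expected project duration μ = 38 weeks. Critical path: B → I → J.

Backward pass:
LF_J = 38; LS_J = 38−12 = 26
LF_I = LS_J = 26; LS_I = 26−11 = 15
LF_H = LS_J = 26; LS_H = 26−8 = 18
LF_G = LS_J = 26; LS_G = 26−3 = 23
LF_F = LS_J = 26; LS_F = 26−14 = 12
LF_E = min(LS_G=23, LS_J=26) = 23; LS_E = 23−13 = 10
LF_D = LS_H = 18; LS_D = 18−5 = 13
LF_C = min(LS_E=10, LS_I=15) = 10; LS_C = 10−9 = 1
LF_B = min(LS_G=23, LS_H=18, LS_I=15) = 15; LS_B = 15−15 = 0
LF_A = min(LS_F=12, LS_J=26) = 12; LS_A = 12−8 = 4
Slack_G = LS_G − ES_G = 23 − 22 = 1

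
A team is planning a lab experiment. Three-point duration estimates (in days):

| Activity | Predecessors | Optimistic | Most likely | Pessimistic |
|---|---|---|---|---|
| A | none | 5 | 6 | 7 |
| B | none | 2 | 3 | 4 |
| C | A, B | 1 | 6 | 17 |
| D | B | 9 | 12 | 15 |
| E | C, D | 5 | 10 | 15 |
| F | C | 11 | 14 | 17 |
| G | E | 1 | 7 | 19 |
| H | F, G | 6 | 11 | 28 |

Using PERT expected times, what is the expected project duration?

46 days

te_A = (5 + 4·6 + 7)/6 = 36/6 = 6
te_B = (2 + 4·3 + 4)/6 = 18/6 = 3
te_C = (1 + 4·6 + 17)/6 = 42/6 = 7
te_D = (9 + 4·12 + 15)/6 = 72/6 = 12
te_E = (5 + 4·10 + 15)/6 = 60/6 = 10
te_F = (11 + 4·14 + 17)/6 = 84/6 = 14
te_G = (1 + 4·7 + 19)/6 = 48/6 = 8
te_H = (6 + 4·11 + 28)/6 = 78/6 = 13

Forward pass:
ES_A = 0; EF_A = 6
ES_B = 0; EF_B = 3
ES_C = max(EF_A=6, EF_B=3) = 6; EF_C = 6+7 = 13
ES_D = 3; EF_D = 3+12 = 15
ES_E = max(EF_C=13, EF_D=15) = 15; EF_E = 15+10 = 25
ES_F = 13; EF_F = 13+14 = 27
ES_G = 25; EF_G = 25+8 = 33
ES_H = max(EF_F=27, EF_G=33) = 33; EF_H = 33+13 = 46
Expected project duration μ = 46 days. Critical path: B → D → E → G → H.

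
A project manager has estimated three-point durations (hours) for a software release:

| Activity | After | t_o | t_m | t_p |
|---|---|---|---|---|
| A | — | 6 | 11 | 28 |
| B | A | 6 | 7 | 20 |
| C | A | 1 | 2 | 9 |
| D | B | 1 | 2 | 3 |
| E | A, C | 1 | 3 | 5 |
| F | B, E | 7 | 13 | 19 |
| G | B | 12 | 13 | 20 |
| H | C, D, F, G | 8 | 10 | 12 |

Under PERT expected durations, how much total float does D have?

te_A = (6 + 4·11 + 28)/6 = 78/6 = 13
te_B = (6 + 4·7 + 20)/6 = 54/6 = 9
te_C = (1 + 4·2 + 9)/6 = 18/6 = 3
te_D = (1 + 4·2 + 3)/6 = 12/6 = 2
te_E = (1 + 4·3 + 5)/6 = 18/6 = 3
te_F = (7 + 4·13 + 19)/6 = 78/6 = 13
te_G = (12 + 4·13 + 20)/6 = 84/6 = 14
te_H = (8 + 4·10 + 12)/6 = 60/6 = 10

Forward pass:
ES_A = 0; EF_A = 13
ES_B = 13; EF_B = 13+9 = 22
ES_C = 13; EF_C = 13+3 = 16
ES_D = 22; EF_D = 22+2 = 24
ES_E = max(EF_A=13, EF_C=16) = 16; EF_E = 16+3 = 19
ES_F = max(EF_B=22, EF_E=19) = 22; EF_F = 22+13 = 35
ES_G = 22; EF_G = 22+14 = 36
ES_H = max(EF_C=16, EF_D=24, EF_F=35, EF_G=36) = 36; EF_H = 36+10 = 46
Expected project duration μ = 46 hours. Critical path: A → B → G → H.

Backward pass:
LF_H = 46; LS_H = 46−10 = 36
LF_G = LS_H = 36; LS_G = 36−14 = 22
LF_F = LS_H = 36; LS_F = 36−13 = 23
LF_E = LS_F = 23; LS_E = 23−3 = 20
LF_D = LS_H = 36; LS_D = 36−2 = 34
LF_C = min(LS_E=20, LS_H=36) = 20; LS_C = 20−3 = 17
LF_B = min(LS_D=34, LS_F=23, LS_G=22) = 22; LS_B = 22−9 = 13
LF_A = min(LS_B=13, LS_C=17, LS_E=20) = 13; LS_A = 13−13 = 0
Slack_D = LS_D − ES_D = 34 − 22 = 12

12 hours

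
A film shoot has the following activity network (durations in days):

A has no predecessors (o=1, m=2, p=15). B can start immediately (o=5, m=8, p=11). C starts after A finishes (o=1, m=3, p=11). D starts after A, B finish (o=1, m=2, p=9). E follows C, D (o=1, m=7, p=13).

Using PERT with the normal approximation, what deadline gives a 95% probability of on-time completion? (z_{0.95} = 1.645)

te_A = (1 + 4·2 + 15)/6 = 24/6 = 4; σ²_A = ((15−1)/6)² = 5.444
te_B = (5 + 4·8 + 11)/6 = 48/6 = 8; σ²_B = ((11−5)/6)² = 1.000
te_C = (1 + 4·3 + 11)/6 = 24/6 = 4; σ²_C = ((11−1)/6)² = 2.778
te_D = (1 + 4·2 + 9)/6 = 18/6 = 3; σ²_D = ((9−1)/6)² = 1.778
te_E = (1 + 4·7 + 13)/6 = 42/6 = 7; σ²_E = ((13−1)/6)² = 4.000

Forward pass:
ES_A = 0; EF_A = 4
ES_B = 0; EF_B = 8
ES_C = 4; EF_C = 4+4 = 8
ES_D = max(EF_A=4, EF_B=8) = 8; EF_D = 8+3 = 11
ES_E = max(EF_C=8, EF_D=11) = 11; EF_E = 11+7 = 18
Expected project duration μ = 18 days. Critical path: B → D → E.

Variance along critical path = 1.000 + 1.778 + 4.000 = 6.778; σ = 2.603 days.
D = μ + z·σ = 18 + 1.645·2.603 = 22.3 days

22.3 days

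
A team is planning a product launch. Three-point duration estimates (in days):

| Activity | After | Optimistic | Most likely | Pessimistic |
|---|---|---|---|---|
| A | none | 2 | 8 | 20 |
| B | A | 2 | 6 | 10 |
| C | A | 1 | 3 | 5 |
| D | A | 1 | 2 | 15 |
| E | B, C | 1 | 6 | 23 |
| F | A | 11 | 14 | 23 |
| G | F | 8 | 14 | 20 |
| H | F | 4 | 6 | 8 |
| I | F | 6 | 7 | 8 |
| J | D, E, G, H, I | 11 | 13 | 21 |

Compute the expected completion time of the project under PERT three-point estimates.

52 days

te_A = (2 + 4·8 + 20)/6 = 54/6 = 9
te_B = (2 + 4·6 + 10)/6 = 36/6 = 6
te_C = (1 + 4·3 + 5)/6 = 18/6 = 3
te_D = (1 + 4·2 + 15)/6 = 24/6 = 4
te_E = (1 + 4·6 + 23)/6 = 48/6 = 8
te_F = (11 + 4·14 + 23)/6 = 90/6 = 15
te_G = (8 + 4·14 + 20)/6 = 84/6 = 14
te_H = (4 + 4·6 + 8)/6 = 36/6 = 6
te_I = (6 + 4·7 + 8)/6 = 42/6 = 7
te_J = (11 + 4·13 + 21)/6 = 84/6 = 14

Forward pass:
ES_A = 0; EF_A = 9
ES_B = 9; EF_B = 9+6 = 15
ES_C = 9; EF_C = 9+3 = 12
ES_D = 9; EF_D = 9+4 = 13
ES_E = max(EF_B=15, EF_C=12) = 15; EF_E = 15+8 = 23
ES_F = 9; EF_F = 9+15 = 24
ES_G = 24; EF_G = 24+14 = 38
ES_H = 24; EF_H = 24+6 = 30
ES_I = 24; EF_I = 24+7 = 31
ES_J = max(EF_D=13, EF_E=23, EF_G=38, EF_H=30, EF_I=31) = 38; EF_J = 38+14 = 52
Expected project duration μ = 52 days. Critical path: A → F → G → J.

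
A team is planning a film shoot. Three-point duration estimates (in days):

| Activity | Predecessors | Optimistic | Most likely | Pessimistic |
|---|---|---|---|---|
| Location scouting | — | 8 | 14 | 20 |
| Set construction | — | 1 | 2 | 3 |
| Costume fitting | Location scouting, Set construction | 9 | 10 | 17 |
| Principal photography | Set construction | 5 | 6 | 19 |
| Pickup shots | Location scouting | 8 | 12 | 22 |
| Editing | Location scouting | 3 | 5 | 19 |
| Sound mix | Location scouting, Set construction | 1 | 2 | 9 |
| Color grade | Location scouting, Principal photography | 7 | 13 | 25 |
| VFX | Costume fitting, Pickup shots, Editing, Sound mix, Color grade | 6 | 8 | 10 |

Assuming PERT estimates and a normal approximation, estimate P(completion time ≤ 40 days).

0.862

te_Location scouting = (8 + 4·14 + 20)/6 = 84/6 = 14; σ²_Location scouting = ((20−8)/6)² = 4.000
te_Set construction = (1 + 4·2 + 3)/6 = 12/6 = 2; σ²_Set construction = ((3−1)/6)² = 0.111
te_Costume fitting = (9 + 4·10 + 17)/6 = 66/6 = 11; σ²_Costume fitting = ((17−9)/6)² = 1.778
te_Principal photography = (5 + 4·6 + 19)/6 = 48/6 = 8; σ²_Principal photography = ((19−5)/6)² = 5.444
te_Pickup shots = (8 + 4·12 + 22)/6 = 78/6 = 13; σ²_Pickup shots = ((22−8)/6)² = 5.444
te_Editing = (3 + 4·5 + 19)/6 = 42/6 = 7; σ²_Editing = ((19−3)/6)² = 7.111
te_Sound mix = (1 + 4·2 + 9)/6 = 18/6 = 3; σ²_Sound mix = ((9−1)/6)² = 1.778
te_Color grade = (7 + 4·13 + 25)/6 = 84/6 = 14; σ²_Color grade = ((25−7)/6)² = 9.000
te_VFX = (6 + 4·8 + 10)/6 = 48/6 = 8; σ²_VFX = ((10−6)/6)² = 0.444

Forward pass:
ES_Location scouting = 0; EF_Location scouting = 14
ES_Set construction = 0; EF_Set construction = 2
ES_Costume fitting = max(EF_Location scouting=14, EF_Set construction=2) = 14; EF_Costume fitting = 14+11 = 25
ES_Principal photography = 2; EF_Principal photography = 2+8 = 10
ES_Pickup shots = 14; EF_Pickup shots = 14+13 = 27
ES_Editing = 14; EF_Editing = 14+7 = 21
ES_Sound mix = max(EF_Location scouting=14, EF_Set construction=2) = 14; EF_Sound mix = 14+3 = 17
ES_Color grade = max(EF_Location scouting=14, EF_Principal photography=10) = 14; EF_Color grade = 14+14 = 28
ES_VFX = max(EF_Costume fitting=25, EF_Pickup shots=27, EF_Editing=21, EF_Sound mix=17, EF_Color grade=28) = 28; EF_VFX = 28+8 = 36
Expected project duration μ = 36 days. Critical path: Location scouting → Color grade → VFX.

Variance along critical path = 4.000 + 9.000 + 0.444 = 13.444; σ = √13.444 = 3.667 days.
Z = (40 − 36) / 3.667 = 1.091
P(T ≤ 40) = Φ(1.091) ≈ 0.862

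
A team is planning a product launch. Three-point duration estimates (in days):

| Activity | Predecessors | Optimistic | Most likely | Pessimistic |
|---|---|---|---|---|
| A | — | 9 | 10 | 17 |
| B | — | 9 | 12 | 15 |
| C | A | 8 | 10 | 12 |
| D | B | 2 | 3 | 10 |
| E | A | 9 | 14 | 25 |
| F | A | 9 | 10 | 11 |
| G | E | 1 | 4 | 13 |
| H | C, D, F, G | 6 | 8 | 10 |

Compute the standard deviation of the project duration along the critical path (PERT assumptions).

3.65 days

te_A = (9 + 4·10 + 17)/6 = 66/6 = 11; σ²_A = ((17−9)/6)² = 1.778
te_B = (9 + 4·12 + 15)/6 = 72/6 = 12; σ²_B = ((15−9)/6)² = 1.000
te_C = (8 + 4·10 + 12)/6 = 60/6 = 10; σ²_C = ((12−8)/6)² = 0.444
te_D = (2 + 4·3 + 10)/6 = 24/6 = 4; σ²_D = ((10−2)/6)² = 1.778
te_E = (9 + 4·14 + 25)/6 = 90/6 = 15; σ²_E = ((25−9)/6)² = 7.111
te_F = (9 + 4·10 + 11)/6 = 60/6 = 10; σ²_F = ((11−9)/6)² = 0.111
te_G = (1 + 4·4 + 13)/6 = 30/6 = 5; σ²_G = ((13−1)/6)² = 4.000
te_H = (6 + 4·8 + 10)/6 = 48/6 = 8; σ²_H = ((10−6)/6)² = 0.444

Forward pass:
ES_A = 0; EF_A = 11
ES_B = 0; EF_B = 12
ES_C = 11; EF_C = 11+10 = 21
ES_D = 12; EF_D = 12+4 = 16
ES_E = 11; EF_E = 11+15 = 26
ES_F = 11; EF_F = 11+10 = 21
ES_G = 26; EF_G = 26+5 = 31
ES_H = max(EF_C=21, EF_D=16, EF_F=21, EF_G=31) = 31; EF_H = 31+8 = 39
Expected project duration μ = 39 days. Critical path: A → E → G → H.

Variance along critical path = 1.778 + 7.111 + 4.000 + 0.444 = 13.333
σ = √13.333 = 3.651 days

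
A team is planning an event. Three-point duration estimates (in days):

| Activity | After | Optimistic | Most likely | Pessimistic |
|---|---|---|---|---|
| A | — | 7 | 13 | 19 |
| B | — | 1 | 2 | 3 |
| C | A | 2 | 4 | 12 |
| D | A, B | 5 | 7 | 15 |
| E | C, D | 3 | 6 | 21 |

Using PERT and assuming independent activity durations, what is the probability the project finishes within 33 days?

0.843

te_A = (7 + 4·13 + 19)/6 = 78/6 = 13; σ²_A = ((19−7)/6)² = 4.000
te_B = (1 + 4·2 + 3)/6 = 12/6 = 2; σ²_B = ((3−1)/6)² = 0.111
te_C = (2 + 4·4 + 12)/6 = 30/6 = 5; σ²_C = ((12−2)/6)² = 2.778
te_D = (5 + 4·7 + 15)/6 = 48/6 = 8; σ²_D = ((15−5)/6)² = 2.778
te_E = (3 + 4·6 + 21)/6 = 48/6 = 8; σ²_E = ((21−3)/6)² = 9.000

Forward pass:
ES_A = 0; EF_A = 13
ES_B = 0; EF_B = 2
ES_C = 13; EF_C = 13+5 = 18
ES_D = max(EF_A=13, EF_B=2) = 13; EF_D = 13+8 = 21
ES_E = max(EF_C=18, EF_D=21) = 21; EF_E = 21+8 = 29
Expected project duration μ = 29 days. Critical path: A → D → E.

Variance along critical path = 4.000 + 2.778 + 9.000 = 15.778; σ = √15.778 = 3.972 days.
Z = (33 − 29) / 3.972 = 1.007
P(T ≤ 33) = Φ(1.007) ≈ 0.843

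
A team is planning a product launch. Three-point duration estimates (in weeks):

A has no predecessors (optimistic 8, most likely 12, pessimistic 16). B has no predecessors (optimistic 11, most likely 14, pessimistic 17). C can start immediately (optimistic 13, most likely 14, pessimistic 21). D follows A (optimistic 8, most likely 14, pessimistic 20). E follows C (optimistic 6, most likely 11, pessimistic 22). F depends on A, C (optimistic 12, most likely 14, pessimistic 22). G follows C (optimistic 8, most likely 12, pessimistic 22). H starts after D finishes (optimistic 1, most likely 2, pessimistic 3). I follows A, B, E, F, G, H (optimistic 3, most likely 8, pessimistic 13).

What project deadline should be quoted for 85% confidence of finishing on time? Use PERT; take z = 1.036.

te_A = (8 + 4·12 + 16)/6 = 72/6 = 12; σ²_A = ((16−8)/6)² = 1.778
te_B = (11 + 4·14 + 17)/6 = 84/6 = 14; σ²_B = ((17−11)/6)² = 1.000
te_C = (13 + 4·14 + 21)/6 = 90/6 = 15; σ²_C = ((21−13)/6)² = 1.778
te_D = (8 + 4·14 + 20)/6 = 84/6 = 14; σ²_D = ((20−8)/6)² = 4.000
te_E = (6 + 4·11 + 22)/6 = 72/6 = 12; σ²_E = ((22−6)/6)² = 7.111
te_F = (12 + 4·14 + 22)/6 = 90/6 = 15; σ²_F = ((22−12)/6)² = 2.778
te_G = (8 + 4·12 + 22)/6 = 78/6 = 13; σ²_G = ((22−8)/6)² = 5.444
te_H = (1 + 4·2 + 3)/6 = 12/6 = 2; σ²_H = ((3−1)/6)² = 0.111
te_I = (3 + 4·8 + 13)/6 = 48/6 = 8; σ²_I = ((13−3)/6)² = 2.778

Forward pass:
ES_A = 0; EF_A = 12
ES_B = 0; EF_B = 14
ES_C = 0; EF_C = 15
ES_D = 12; EF_D = 12+14 = 26
ES_E = 15; EF_E = 15+12 = 27
ES_F = max(EF_A=12, EF_C=15) = 15; EF_F = 15+15 = 30
ES_G = 15; EF_G = 15+13 = 28
ES_H = 26; EF_H = 26+2 = 28
ES_I = max(EF_A=12, EF_B=14, EF_E=27, EF_F=30, EF_G=28, EF_H=28) = 30; EF_I = 30+8 = 38
Expected project duration μ = 38 weeks. Critical path: C → F → I.

Variance along critical path = 1.778 + 2.778 + 2.778 = 7.333; σ = 2.708 weeks.
D = μ + z·σ = 38 + 1.036·2.708 = 40.8 weeks

40.8 weeks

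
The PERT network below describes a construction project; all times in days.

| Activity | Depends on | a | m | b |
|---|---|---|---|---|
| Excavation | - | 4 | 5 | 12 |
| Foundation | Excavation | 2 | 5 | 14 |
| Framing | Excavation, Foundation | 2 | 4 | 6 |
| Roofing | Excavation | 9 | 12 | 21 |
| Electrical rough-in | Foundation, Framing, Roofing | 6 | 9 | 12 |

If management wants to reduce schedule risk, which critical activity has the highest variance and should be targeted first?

Roofing

te_Excavation = (4 + 4·5 + 12)/6 = 36/6 = 6; σ²_Excavation = ((12−4)/6)² = 1.778
te_Foundation = (2 + 4·5 + 14)/6 = 36/6 = 6; σ²_Foundation = ((14−2)/6)² = 4.000
te_Framing = (2 + 4·4 + 6)/6 = 24/6 = 4; σ²_Framing = ((6−2)/6)² = 0.444
te_Roofing = (9 + 4·12 + 21)/6 = 78/6 = 13; σ²_Roofing = ((21−9)/6)² = 4.000
te_Electrical rough-in = (6 + 4·9 + 12)/6 = 54/6 = 9; σ²_Electrical rough-in = ((12−6)/6)² = 1.000

Forward pass:
ES_Excavation = 0; EF_Excavation = 6
ES_Foundation = 6; EF_Foundation = 6+6 = 12
ES_Framing = max(EF_Excavation=6, EF_Foundation=12) = 12; EF_Framing = 12+4 = 16
ES_Roofing = 6; EF_Roofing = 6+13 = 19
ES_Electrical rough-in = max(EF_Foundation=12, EF_Framing=16, EF_Roofing=19) = 19; EF_Electrical rough-in = 19+9 = 28
Expected project duration μ = 28 days. Critical path: Excavation → Roofing → Electrical rough-in.

Variances on critical path: σ²_Excavation=1.778, σ²_Roofing=4.000, σ²_Electrical rough-in=1.000.
Largest is σ²_Roofing = 4.000.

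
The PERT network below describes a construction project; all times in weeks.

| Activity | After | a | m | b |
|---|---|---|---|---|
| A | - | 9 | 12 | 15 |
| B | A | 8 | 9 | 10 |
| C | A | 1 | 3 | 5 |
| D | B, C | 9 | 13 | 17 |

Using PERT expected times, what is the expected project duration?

te_A = (9 + 4·12 + 15)/6 = 72/6 = 12
te_B = (8 + 4·9 + 10)/6 = 54/6 = 9
te_C = (1 + 4·3 + 5)/6 = 18/6 = 3
te_D = (9 + 4·13 + 17)/6 = 78/6 = 13

Forward pass:
ES_A = 0; EF_A = 12
ES_B = 12; EF_B = 12+9 = 21
ES_C = 12; EF_C = 12+3 = 15
ES_D = max(EF_B=21, EF_C=15) = 21; EF_D = 21+13 = 34
Expected project duration μ = 34 weeks. Critical path: A → B → D.

34 weeks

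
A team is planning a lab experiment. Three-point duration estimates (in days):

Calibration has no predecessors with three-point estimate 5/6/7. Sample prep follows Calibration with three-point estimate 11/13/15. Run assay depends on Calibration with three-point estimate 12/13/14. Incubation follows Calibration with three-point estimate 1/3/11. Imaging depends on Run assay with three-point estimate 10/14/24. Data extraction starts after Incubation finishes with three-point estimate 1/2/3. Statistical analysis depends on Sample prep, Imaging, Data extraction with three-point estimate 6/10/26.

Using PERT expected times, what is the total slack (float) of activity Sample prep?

te_Calibration = (5 + 4·6 + 7)/6 = 36/6 = 6
te_Sample prep = (11 + 4·13 + 15)/6 = 78/6 = 13
te_Run assay = (12 + 4·13 + 14)/6 = 78/6 = 13
te_Incubation = (1 + 4·3 + 11)/6 = 24/6 = 4
te_Imaging = (10 + 4·14 + 24)/6 = 90/6 = 15
te_Data extraction = (1 + 4·2 + 3)/6 = 12/6 = 2
te_Statistical analysis = (6 + 4·10 + 26)/6 = 72/6 = 12

Forward pass:
ES_Calibration = 0; EF_Calibration = 6
ES_Sample prep = 6; EF_Sample prep = 6+13 = 19
ES_Run assay = 6; EF_Run assay = 6+13 = 19
ES_Incubation = 6; EF_Incubation = 6+4 = 10
ES_Imaging = 19; EF_Imaging = 19+15 = 34
ES_Data extraction = 10; EF_Data extraction = 10+2 = 12
ES_Statistical analysis = max(EF_Sample prep=19, EF_Imaging=34, EF_Data extraction=12) = 34; EF_Statistical analysis = 34+12 = 46
Expected project duration μ = 46 days. Critical path: Calibration → Run assay → Imaging → Statistical analysis.

Backward pass:
LF_Statistical analysis = 46; LS_Statistical analysis = 46−12 = 34
LF_Data extraction = LS_Statistical analysis = 34; LS_Data extraction = 34−2 = 32
LF_Imaging = LS_Statistical analysis = 34; LS_Imaging = 34−15 = 19
LF_Incubation = LS_Data extraction = 32; LS_Incubation = 32−4 = 28
LF_Run assay = LS_Imaging = 19; LS_Run assay = 19−13 = 6
LF_Sample prep = LS_Statistical analysis = 34; LS_Sample prep = 34−13 = 21
LF_Calibration = min(LS_Sample prep=21, LS_Run assay=6, LS_Incubation=28) = 6; LS_Calibration = 6−6 = 0
Slack_Sample prep = LS_Sample prep − ES_Sample prep = 21 − 6 = 15

15 days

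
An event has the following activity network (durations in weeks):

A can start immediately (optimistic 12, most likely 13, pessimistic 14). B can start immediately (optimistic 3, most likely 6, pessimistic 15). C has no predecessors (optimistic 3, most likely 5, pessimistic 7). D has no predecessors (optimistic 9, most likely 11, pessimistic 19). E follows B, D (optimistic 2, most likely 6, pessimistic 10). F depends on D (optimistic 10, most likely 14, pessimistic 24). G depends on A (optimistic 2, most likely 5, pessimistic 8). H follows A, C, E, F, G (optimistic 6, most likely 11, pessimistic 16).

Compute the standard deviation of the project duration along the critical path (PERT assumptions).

te_A = (12 + 4·13 + 14)/6 = 78/6 = 13; σ²_A = ((14−12)/6)² = 0.111
te_B = (3 + 4·6 + 15)/6 = 42/6 = 7; σ²_B = ((15−3)/6)² = 4.000
te_C = (3 + 4·5 + 7)/6 = 30/6 = 5; σ²_C = ((7−3)/6)² = 0.444
te_D = (9 + 4·11 + 19)/6 = 72/6 = 12; σ²_D = ((19−9)/6)² = 2.778
te_E = (2 + 4·6 + 10)/6 = 36/6 = 6; σ²_E = ((10−2)/6)² = 1.778
te_F = (10 + 4·14 + 24)/6 = 90/6 = 15; σ²_F = ((24−10)/6)² = 5.444
te_G = (2 + 4·5 + 8)/6 = 30/6 = 5; σ²_G = ((8−2)/6)² = 1.000
te_H = (6 + 4·11 + 16)/6 = 66/6 = 11; σ²_H = ((16−6)/6)² = 2.778

Forward pass:
ES_A = 0; EF_A = 13
ES_B = 0; EF_B = 7
ES_C = 0; EF_C = 5
ES_D = 0; EF_D = 12
ES_E = max(EF_B=7, EF_D=12) = 12; EF_E = 12+6 = 18
ES_F = 12; EF_F = 12+15 = 27
ES_G = 13; EF_G = 13+5 = 18
ES_H = max(EF_A=13, EF_C=5, EF_E=18, EF_F=27, EF_G=18) = 27; EF_H = 27+11 = 38
Expected project duration μ = 38 weeks. Critical path: D → F → H.

Variance along critical path = 2.778 + 5.444 + 2.778 = 11.000
σ = √11.000 = 3.317 weeks

3.32 weeks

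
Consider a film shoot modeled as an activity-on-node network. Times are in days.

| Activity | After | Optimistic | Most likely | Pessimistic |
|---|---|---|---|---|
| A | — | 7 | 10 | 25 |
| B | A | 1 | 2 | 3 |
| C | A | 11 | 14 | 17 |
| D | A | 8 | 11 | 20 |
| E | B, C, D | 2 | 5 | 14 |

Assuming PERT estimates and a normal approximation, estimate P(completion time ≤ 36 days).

0.857

te_A = (7 + 4·10 + 25)/6 = 72/6 = 12; σ²_A = ((25−7)/6)² = 9.000
te_B = (1 + 4·2 + 3)/6 = 12/6 = 2; σ²_B = ((3−1)/6)² = 0.111
te_C = (11 + 4·14 + 17)/6 = 84/6 = 14; σ²_C = ((17−11)/6)² = 1.000
te_D = (8 + 4·11 + 20)/6 = 72/6 = 12; σ²_D = ((20−8)/6)² = 4.000
te_E = (2 + 4·5 + 14)/6 = 36/6 = 6; σ²_E = ((14−2)/6)² = 4.000

Forward pass:
ES_A = 0; EF_A = 12
ES_B = 12; EF_B = 12+2 = 14
ES_C = 12; EF_C = 12+14 = 26
ES_D = 12; EF_D = 12+12 = 24
ES_E = max(EF_B=14, EF_C=26, EF_D=24) = 26; EF_E = 26+6 = 32
Expected project duration μ = 32 days. Critical path: A → C → E.

Variance along critical path = 9.000 + 1.000 + 4.000 = 14.000; σ = √14.000 = 3.742 days.
Z = (36 − 32) / 3.742 = 1.069
P(T ≤ 36) = Φ(1.069) ≈ 0.857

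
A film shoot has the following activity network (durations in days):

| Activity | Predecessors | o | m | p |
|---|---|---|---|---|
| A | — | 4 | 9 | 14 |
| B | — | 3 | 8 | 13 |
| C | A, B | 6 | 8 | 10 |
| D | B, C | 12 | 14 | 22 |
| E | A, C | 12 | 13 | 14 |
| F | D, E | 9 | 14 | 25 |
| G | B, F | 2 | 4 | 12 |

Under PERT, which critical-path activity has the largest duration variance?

te_A = (4 + 4·9 + 14)/6 = 54/6 = 9; σ²_A = ((14−4)/6)² = 2.778
te_B = (3 + 4·8 + 13)/6 = 48/6 = 8; σ²_B = ((13−3)/6)² = 2.778
te_C = (6 + 4·8 + 10)/6 = 48/6 = 8; σ²_C = ((10−6)/6)² = 0.444
te_D = (12 + 4·14 + 22)/6 = 90/6 = 15; σ²_D = ((22−12)/6)² = 2.778
te_E = (12 + 4·13 + 14)/6 = 78/6 = 13; σ²_E = ((14−12)/6)² = 0.111
te_F = (9 + 4·14 + 25)/6 = 90/6 = 15; σ²_F = ((25−9)/6)² = 7.111
te_G = (2 + 4·4 + 12)/6 = 30/6 = 5; σ²_G = ((12−2)/6)² = 2.778

Forward pass:
ES_A = 0; EF_A = 9
ES_B = 0; EF_B = 8
ES_C = max(EF_A=9, EF_B=8) = 9; EF_C = 9+8 = 17
ES_D = max(EF_B=8, EF_C=17) = 17; EF_D = 17+15 = 32
ES_E = max(EF_A=9, EF_C=17) = 17; EF_E = 17+13 = 30
ES_F = max(EF_D=32, EF_E=30) = 32; EF_F = 32+15 = 47
ES_G = max(EF_B=8, EF_F=47) = 47; EF_G = 47+5 = 52
Expected project duration μ = 52 days. Critical path: A → C → D → F → G.

Variances on critical path: σ²_A=2.778, σ²_C=0.444, σ²_D=2.778, σ²_F=7.111, σ²_G=2.778.
Largest is σ²_F = 7.111.

F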